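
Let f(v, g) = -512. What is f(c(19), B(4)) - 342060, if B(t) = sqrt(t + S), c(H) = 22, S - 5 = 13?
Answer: -342572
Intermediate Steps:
S = 18 (S = 5 + 13 = 18)
B(t) = sqrt(18 + t) (B(t) = sqrt(t + 18) = sqrt(18 + t))
f(c(19), B(4)) - 342060 = -512 - 342060 = -342572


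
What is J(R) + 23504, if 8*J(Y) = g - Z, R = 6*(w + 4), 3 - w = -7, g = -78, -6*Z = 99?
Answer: 375941/16 ≈ 23496.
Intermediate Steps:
Z = -33/2 (Z = -1/6*99 = -33/2 ≈ -16.500)
w = 10 (w = 3 - 1*(-7) = 3 + 7 = 10)
R = 84 (R = 6*(10 + 4) = 6*14 = 84)
J(Y) = -123/16 (J(Y) = (-78 - 1*(-33/2))/8 = (-78 + 33/2)/8 = (1/8)*(-123/2) = -123/16)
J(R) + 23504 = -123/16 + 23504 = 375941/16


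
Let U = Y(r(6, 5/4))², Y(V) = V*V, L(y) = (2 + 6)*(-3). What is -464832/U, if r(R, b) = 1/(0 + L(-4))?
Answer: -154220101632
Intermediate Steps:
L(y) = -24 (L(y) = 8*(-3) = -24)
r(R, b) = -1/24 (r(R, b) = 1/(0 - 24) = 1/(-24) = -1/24)
Y(V) = V²
U = 1/331776 (U = ((-1/24)²)² = (1/576)² = 1/331776 ≈ 3.0141e-6)
-464832/U = -464832/1/331776 = -464832*331776 = -154220101632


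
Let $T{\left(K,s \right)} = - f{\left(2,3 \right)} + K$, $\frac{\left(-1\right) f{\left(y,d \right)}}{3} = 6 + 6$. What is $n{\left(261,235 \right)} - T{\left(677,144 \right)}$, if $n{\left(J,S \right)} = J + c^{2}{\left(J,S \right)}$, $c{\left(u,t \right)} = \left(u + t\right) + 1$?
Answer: $246557$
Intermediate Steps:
$c{\left(u,t \right)} = 1 + t + u$ ($c{\left(u,t \right)} = \left(t + u\right) + 1 = 1 + t + u$)
$n{\left(J,S \right)} = J + \left(1 + J + S\right)^{2}$ ($n{\left(J,S \right)} = J + \left(1 + S + J\right)^{2} = J + \left(1 + J + S\right)^{2}$)
$f{\left(y,d \right)} = -36$ ($f{\left(y,d \right)} = - 3 \left(6 + 6\right) = \left(-3\right) 12 = -36$)
$T{\left(K,s \right)} = 36 + K$ ($T{\left(K,s \right)} = \left(-1\right) \left(-36\right) + K = 36 + K$)
$n{\left(261,235 \right)} - T{\left(677,144 \right)} = \left(261 + \left(1 + 261 + 235\right)^{2}\right) - \left(36 + 677\right) = \left(261 + 497^{2}\right) - 713 = \left(261 + 247009\right) - 713 = 247270 - 713 = 246557$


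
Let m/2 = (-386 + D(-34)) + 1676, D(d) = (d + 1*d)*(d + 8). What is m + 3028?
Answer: 9144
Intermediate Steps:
D(d) = 2*d*(8 + d) (D(d) = (d + d)*(8 + d) = (2*d)*(8 + d) = 2*d*(8 + d))
m = 6116 (m = 2*((-386 + 2*(-34)*(8 - 34)) + 1676) = 2*((-386 + 2*(-34)*(-26)) + 1676) = 2*((-386 + 1768) + 1676) = 2*(1382 + 1676) = 2*3058 = 6116)
m + 3028 = 6116 + 3028 = 9144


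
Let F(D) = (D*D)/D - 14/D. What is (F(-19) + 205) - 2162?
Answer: -37530/19 ≈ -1975.3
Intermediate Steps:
F(D) = D - 14/D (F(D) = D**2/D - 14/D = D - 14/D)
(F(-19) + 205) - 2162 = ((-19 - 14/(-19)) + 205) - 2162 = ((-19 - 14*(-1/19)) + 205) - 2162 = ((-19 + 14/19) + 205) - 2162 = (-347/19 + 205) - 2162 = 3548/19 - 2162 = -37530/19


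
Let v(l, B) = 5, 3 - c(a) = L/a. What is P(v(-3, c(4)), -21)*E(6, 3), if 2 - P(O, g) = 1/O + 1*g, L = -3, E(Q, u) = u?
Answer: 342/5 ≈ 68.400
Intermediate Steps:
c(a) = 3 + 3/a (c(a) = 3 - (-3)/a = 3 + 3/a)
P(O, g) = 2 - g - 1/O (P(O, g) = 2 - (1/O + 1*g) = 2 - (1/O + g) = 2 - (g + 1/O) = 2 + (-g - 1/O) = 2 - g - 1/O)
P(v(-3, c(4)), -21)*E(6, 3) = (2 - 1*(-21) - 1/5)*3 = (2 + 21 - 1*⅕)*3 = (2 + 21 - ⅕)*3 = (114/5)*3 = 342/5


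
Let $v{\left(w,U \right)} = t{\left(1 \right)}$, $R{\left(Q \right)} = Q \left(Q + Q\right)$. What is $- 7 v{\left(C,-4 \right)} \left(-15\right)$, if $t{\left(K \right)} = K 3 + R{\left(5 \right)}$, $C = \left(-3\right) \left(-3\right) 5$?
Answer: $5565$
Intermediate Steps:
$C = 45$ ($C = 9 \cdot 5 = 45$)
$R{\left(Q \right)} = 2 Q^{2}$ ($R{\left(Q \right)} = Q 2 Q = 2 Q^{2}$)
$t{\left(K \right)} = 50 + 3 K$ ($t{\left(K \right)} = K 3 + 2 \cdot 5^{2} = 3 K + 2 \cdot 25 = 3 K + 50 = 50 + 3 K$)
$v{\left(w,U \right)} = 53$ ($v{\left(w,U \right)} = 50 + 3 \cdot 1 = 50 + 3 = 53$)
$- 7 v{\left(C,-4 \right)} \left(-15\right) = \left(-7\right) 53 \left(-15\right) = \left(-371\right) \left(-15\right) = 5565$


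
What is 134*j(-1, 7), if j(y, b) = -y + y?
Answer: 0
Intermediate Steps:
j(y, b) = 0
134*j(-1, 7) = 134*0 = 0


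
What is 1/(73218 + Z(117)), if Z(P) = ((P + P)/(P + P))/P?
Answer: 117/8566507 ≈ 1.3658e-5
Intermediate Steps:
Z(P) = 1/P (Z(P) = ((2*P)/((2*P)))/P = ((2*P)*(1/(2*P)))/P = 1/P)
1/(73218 + Z(117)) = 1/(73218 + 1/117) = 1/(8566507/117) = 117/8566507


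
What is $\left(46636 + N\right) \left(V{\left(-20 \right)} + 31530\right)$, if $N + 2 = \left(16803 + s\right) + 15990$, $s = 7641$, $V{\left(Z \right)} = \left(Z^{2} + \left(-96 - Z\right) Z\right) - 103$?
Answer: $2903456596$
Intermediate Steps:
$V{\left(Z \right)} = -103 + Z^{2} + Z \left(-96 - Z\right)$ ($V{\left(Z \right)} = \left(Z^{2} + Z \left(-96 - Z\right)\right) - 103 = -103 + Z^{2} + Z \left(-96 - Z\right)$)
$N = 40432$ ($N = -2 + \left(\left(16803 + 7641\right) + 15990\right) = -2 + \left(24444 + 15990\right) = -2 + 40434 = 40432$)
$\left(46636 + N\right) \left(V{\left(-20 \right)} + 31530\right) = \left(46636 + 40432\right) \left(\left(-103 - -1920\right) + 31530\right) = 87068 \left(\left(-103 + 1920\right) + 31530\right) = 87068 \left(1817 + 31530\right) = 87068 \cdot 33347 = 2903456596$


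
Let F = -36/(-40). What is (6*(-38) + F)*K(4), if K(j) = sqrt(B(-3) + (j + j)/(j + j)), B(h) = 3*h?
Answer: -2271*I*sqrt(2)/5 ≈ -642.34*I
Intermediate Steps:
F = 9/10 (F = -36*(-1/40) = 9/10 ≈ 0.90000)
K(j) = 2*I*sqrt(2) (K(j) = sqrt(3*(-3) + (j + j)/(j + j)) = sqrt(-9 + (2*j)/((2*j))) = sqrt(-9 + (2*j)*(1/(2*j))) = sqrt(-9 + 1) = sqrt(-8) = 2*I*sqrt(2))
(6*(-38) + F)*K(4) = (6*(-38) + 9/10)*(2*I*sqrt(2)) = (-228 + 9/10)*(2*I*sqrt(2)) = -2271*I*sqrt(2)/5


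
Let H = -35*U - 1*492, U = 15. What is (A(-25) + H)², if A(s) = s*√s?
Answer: 1018664 + 254250*I ≈ 1.0187e+6 + 2.5425e+5*I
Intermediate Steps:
A(s) = s^(3/2)
H = -1017 (H = -35*15 - 1*492 = -525 - 492 = -1017)
(A(-25) + H)² = ((-25)^(3/2) - 1017)² = (-125*I - 1017)² = (-1017 - 125*I)²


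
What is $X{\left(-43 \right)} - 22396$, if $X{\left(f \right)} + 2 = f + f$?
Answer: $-22484$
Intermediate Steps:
$X{\left(f \right)} = -2 + 2 f$ ($X{\left(f \right)} = -2 + \left(f + f\right) = -2 + 2 f$)
$X{\left(-43 \right)} - 22396 = \left(-2 + 2 \left(-43\right)\right) - 22396 = \left(-2 - 86\right) - 22396 = -88 - 22396 = -22484$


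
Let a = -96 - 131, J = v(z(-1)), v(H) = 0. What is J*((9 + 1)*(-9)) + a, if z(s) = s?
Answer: -227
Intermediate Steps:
J = 0
a = -227
J*((9 + 1)*(-9)) + a = 0*((9 + 1)*(-9)) - 227 = 0*(10*(-9)) - 227 = 0*(-90) - 227 = 0 - 227 = -227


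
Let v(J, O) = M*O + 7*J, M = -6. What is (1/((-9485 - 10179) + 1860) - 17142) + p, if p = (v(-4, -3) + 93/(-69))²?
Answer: -160235947117/9418316 ≈ -17013.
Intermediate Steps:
v(J, O) = -6*O + 7*J
p = 68121/529 (p = ((-6*(-3) + 7*(-4)) + 93/(-69))² = ((18 - 28) + 93*(-1/69))² = (-10 - 31/23)² = (-261/23)² = 68121/529 ≈ 128.77)
(1/((-9485 - 10179) + 1860) - 17142) + p = (1/((-9485 - 10179) + 1860) - 17142) + 68121/529 = (1/(-19664 + 1860) - 17142) + 68121/529 = (1/(-17804) - 17142) + 68121/529 = (-1/17804 - 17142) + 68121/529 = -305196169/17804 + 68121/529 = -160235947117/9418316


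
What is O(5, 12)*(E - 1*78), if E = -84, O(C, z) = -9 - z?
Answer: 3402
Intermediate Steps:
O(5, 12)*(E - 1*78) = (-9 - 1*12)*(-84 - 1*78) = (-9 - 12)*(-84 - 78) = -21*(-162) = 3402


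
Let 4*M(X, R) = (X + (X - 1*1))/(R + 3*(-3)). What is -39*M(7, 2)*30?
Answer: 7605/14 ≈ 543.21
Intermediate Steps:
M(X, R) = (-1 + 2*X)/(4*(-9 + R)) (M(X, R) = ((X + (X - 1*1))/(R + 3*(-3)))/4 = ((X + (X - 1))/(R - 9))/4 = ((X + (-1 + X))/(-9 + R))/4 = ((-1 + 2*X)/(-9 + R))/4 = (-1 + 2*X)/(4*(-9 + R)))
-39*M(7, 2)*30 = -39*(-1 + 2*7)/(4*(-9 + 2))*30 = -39*(-1 + 14)/(4*(-7))*30 = -39*(-1)*13/(4*7)*30 = -39*(-13/28)*30 = (507/28)*30 = 7605/14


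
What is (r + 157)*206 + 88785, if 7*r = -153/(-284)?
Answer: 120415997/994 ≈ 1.2114e+5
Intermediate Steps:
r = 153/1988 (r = (-153/(-284))/7 = (-153*(-1/284))/7 = (⅐)*(153/284) = 153/1988 ≈ 0.076962)
(r + 157)*206 + 88785 = (153/1988 + 157)*206 + 88785 = (312269/1988)*206 + 88785 = 32163707/994 + 88785 = 120415997/994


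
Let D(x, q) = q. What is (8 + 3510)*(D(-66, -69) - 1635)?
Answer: -5994672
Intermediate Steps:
(8 + 3510)*(D(-66, -69) - 1635) = (8 + 3510)*(-69 - 1635) = 3518*(-1704) = -5994672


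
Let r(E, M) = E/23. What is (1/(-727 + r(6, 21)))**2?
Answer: 529/279391225 ≈ 1.8934e-6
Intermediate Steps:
r(E, M) = E/23 (r(E, M) = E*(1/23) = E/23)
(1/(-727 + r(6, 21)))**2 = (1/(-727 + (1/23)*6))**2 = (1/(-727 + 6/23))**2 = (1/(-16715/23))**2 = (-23/16715)**2 = 529/279391225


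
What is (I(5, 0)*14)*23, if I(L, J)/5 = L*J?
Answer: 0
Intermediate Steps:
I(L, J) = 5*J*L (I(L, J) = 5*(L*J) = 5*(J*L) = 5*J*L)
(I(5, 0)*14)*23 = ((5*0*5)*14)*23 = (0*14)*23 = 0*23 = 0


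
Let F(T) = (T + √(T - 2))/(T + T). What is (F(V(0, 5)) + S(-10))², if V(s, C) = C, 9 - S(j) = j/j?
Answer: (85 + √3)²/100 ≈ 75.224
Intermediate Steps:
S(j) = 8 (S(j) = 9 - j/j = 9 - 1*1 = 9 - 1 = 8)
F(T) = (T + √(-2 + T))/(2*T) (F(T) = (T + √(-2 + T))/((2*T)) = (T + √(-2 + T))*(1/(2*T)) = (T + √(-2 + T))/(2*T))
(F(V(0, 5)) + S(-10))² = ((½)*(5 + √(-2 + 5))/5 + 8)² = ((½)*(⅕)*(5 + √3) + 8)² = ((½ + √3/10) + 8)² = (17/2 + √3/10)²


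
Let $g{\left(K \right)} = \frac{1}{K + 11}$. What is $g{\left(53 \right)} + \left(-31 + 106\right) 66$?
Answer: $\frac{316801}{64} \approx 4950.0$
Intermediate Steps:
$g{\left(K \right)} = \frac{1}{11 + K}$
$g{\left(53 \right)} + \left(-31 + 106\right) 66 = \frac{1}{11 + 53} + \left(-31 + 106\right) 66 = \frac{1}{64} + 75 \cdot 66 = \frac{1}{64} + 4950 = \frac{316801}{64}$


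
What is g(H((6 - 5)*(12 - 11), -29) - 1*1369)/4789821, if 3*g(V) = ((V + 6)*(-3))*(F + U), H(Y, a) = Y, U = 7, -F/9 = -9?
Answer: 39952/1596607 ≈ 0.025023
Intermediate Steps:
F = 81 (F = -9*(-9) = 81)
g(V) = -528 - 88*V (g(V) = (((V + 6)*(-3))*(81 + 7))/3 = (((6 + V)*(-3))*88)/3 = ((-18 - 3*V)*88)/3 = (-1584 - 264*V)/3 = -528 - 88*V)
g(H((6 - 5)*(12 - 11), -29) - 1*1369)/4789821 = (-528 - 88*((6 - 5)*(12 - 11) - 1*1369))/4789821 = (-528 - 88*(1*1 - 1369))*(1/4789821) = (-528 - 88*(1 - 1369))*(1/4789821) = (-528 - 88*(-1368))*(1/4789821) = (-528 + 120384)*(1/4789821) = 119856*(1/4789821) = 39952/1596607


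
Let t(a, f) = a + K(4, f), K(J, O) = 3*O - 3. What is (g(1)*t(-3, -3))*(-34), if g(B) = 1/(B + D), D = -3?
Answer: -255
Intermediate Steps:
K(J, O) = -3 + 3*O
t(a, f) = -3 + a + 3*f (t(a, f) = a + (-3 + 3*f) = -3 + a + 3*f)
g(B) = 1/(-3 + B) (g(B) = 1/(B - 3) = 1/(-3 + B))
(g(1)*t(-3, -3))*(-34) = ((-3 - 3 + 3*(-3))/(-3 + 1))*(-34) = ((-3 - 3 - 9)/(-2))*(-34) = -½*(-15)*(-34) = (15/2)*(-34) = -255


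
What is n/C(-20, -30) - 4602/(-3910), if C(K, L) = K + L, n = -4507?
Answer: 1785247/19550 ≈ 91.317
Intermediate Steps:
n/C(-20, -30) - 4602/(-3910) = -4507/(-20 - 30) - 4602/(-3910) = -4507/(-50) - 4602*(-1/3910) = -4507*(-1/50) + 2301/1955 = 4507/50 + 2301/1955 = 1785247/19550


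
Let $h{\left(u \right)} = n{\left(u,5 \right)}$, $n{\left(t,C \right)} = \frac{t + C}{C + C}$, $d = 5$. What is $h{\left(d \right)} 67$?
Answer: $67$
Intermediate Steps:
$n{\left(t,C \right)} = \frac{C + t}{2 C}$
$h{\left(u \right)} = \frac{1}{2} + \frac{u}{10}$ ($h{\left(u \right)} = \frac{5 + u}{2 \cdot 5} = \frac{1}{2} \cdot \frac{1}{5} \left(5 + u\right) = \frac{1}{2} + \frac{u}{10}$)
$h{\left(d \right)} 67 = \left(\frac{1}{2} + \frac{1}{10} \cdot 5\right) 67 = \left(\frac{1}{2} + \frac{1}{2}\right) 67 = 1 \cdot 67 = 67$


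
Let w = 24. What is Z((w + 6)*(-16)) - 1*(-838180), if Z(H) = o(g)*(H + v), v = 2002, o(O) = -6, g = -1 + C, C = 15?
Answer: 829048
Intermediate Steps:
g = 14 (g = -1 + 15 = 14)
Z(H) = -12012 - 6*H (Z(H) = -6*(H + 2002) = -6*(2002 + H) = -12012 - 6*H)
Z((w + 6)*(-16)) - 1*(-838180) = (-12012 - 6*(24 + 6)*(-16)) - 1*(-838180) = (-12012 - 180*(-16)) + 838180 = (-12012 - 6*(-480)) + 838180 = (-12012 + 2880) + 838180 = -9132 + 838180 = 829048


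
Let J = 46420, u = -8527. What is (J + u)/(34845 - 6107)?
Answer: 37893/28738 ≈ 1.3186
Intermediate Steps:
(J + u)/(34845 - 6107) = (46420 - 8527)/(34845 - 6107) = 37893/28738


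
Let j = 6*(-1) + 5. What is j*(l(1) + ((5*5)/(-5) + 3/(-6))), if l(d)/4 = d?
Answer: 3/2 ≈ 1.5000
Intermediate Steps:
l(d) = 4*d
j = -1 (j = -6 + 5 = -1)
j*(l(1) + ((5*5)/(-5) + 3/(-6))) = -(4*1 + ((5*5)/(-5) + 3/(-6))) = -(4 + (25*(-⅕) + 3*(-⅙))) = -(4 + (-5 - ½)) = -(4 - 11/2) = -1*(-3/2) = 3/2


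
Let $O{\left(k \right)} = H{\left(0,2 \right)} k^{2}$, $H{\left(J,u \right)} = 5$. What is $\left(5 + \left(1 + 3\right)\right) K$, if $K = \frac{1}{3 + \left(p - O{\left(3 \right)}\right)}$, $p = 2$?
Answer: $- \frac{9}{40} \approx -0.225$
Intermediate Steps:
$O{\left(k \right)} = 5 k^{2}$
$K = - \frac{1}{40}$ ($K = \frac{1}{3 + \left(2 - 5 \cdot 3^{2}\right)} = \frac{1}{3 + \left(2 - 5 \cdot 9\right)} = \frac{1}{3 + \left(2 - 45\right)} = \frac{1}{3 - 43} = \frac{1}{-40} = - \frac{1}{40} \approx -0.025$)
$\left(5 + \left(1 + 3\right)\right) K = \left(5 + \left(1 + 3\right)\right) \left(- \frac{1}{40}\right) = \left(5 + 4\right) \left(- \frac{1}{40}\right) = 9 \left(- \frac{1}{40}\right) = - \frac{9}{40}$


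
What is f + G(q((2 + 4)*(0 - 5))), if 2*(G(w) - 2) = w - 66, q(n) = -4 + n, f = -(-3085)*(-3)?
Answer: -9303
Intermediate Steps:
f = -9255 (f = -5*1851 = -9255)
G(w) = -31 + w/2 (G(w) = 2 + (w - 66)/2 = 2 + (-66 + w)/2 = 2 + (-33 + w/2) = -31 + w/2)
f + G(q((2 + 4)*(0 - 5))) = -9255 + (-31 + (-4 + (2 + 4)*(0 - 5))/2) = -9255 + (-31 + (-4 + 6*(-5))/2) = -9255 + (-31 + (-4 - 30)/2) = -9255 + (-31 + (½)*(-34)) = -9255 + (-31 - 17) = -9255 - 48 = -9303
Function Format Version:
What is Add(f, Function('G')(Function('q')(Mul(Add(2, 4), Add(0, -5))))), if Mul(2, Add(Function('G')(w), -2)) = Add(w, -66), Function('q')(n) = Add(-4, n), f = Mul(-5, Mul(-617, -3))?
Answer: -9303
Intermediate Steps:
f = -9255 (f = Mul(-5, 1851) = -9255)
Function('G')(w) = Add(-31, Mul(Rational(1, 2), w)) (Function('G')(w) = Add(2, Mul(Rational(1, 2), Add(w, -66))) = Add(2, Mul(Rational(1, 2), Add(-66, w))) = Add(2, Add(-33, Mul(Rational(1, 2), w))) = Add(-31, Mul(Rational(1, 2), w)))
Add(f, Function('G')(Function('q')(Mul(Add(2, 4), Add(0, -5))))) = Add(-9255, Add(-31, Mul(Rational(1, 2), Add(-4, Mul(Add(2, 4), Add(0, -5)))))) = Add(-9255, Add(-31, Mul(Rational(1, 2), Add(-4, Mul(6, -5))))) = Add(-9255, Add(-31, Mul(Rational(1, 2), Add(-4, -30)))) = Add(-9255, Add(-31, Mul(Rational(1, 2), -34))) = Add(-9255, Add(-31, -17)) = Add(-9255, -48) = -9303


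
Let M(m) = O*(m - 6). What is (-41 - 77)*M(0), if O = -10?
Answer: -7080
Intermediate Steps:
M(m) = 60 - 10*m (M(m) = -10*(m - 6) = -10*(-6 + m) = 60 - 10*m)
(-41 - 77)*M(0) = (-41 - 77)*(60 - 10*0) = -118*(60 + 0) = -118*60 = -7080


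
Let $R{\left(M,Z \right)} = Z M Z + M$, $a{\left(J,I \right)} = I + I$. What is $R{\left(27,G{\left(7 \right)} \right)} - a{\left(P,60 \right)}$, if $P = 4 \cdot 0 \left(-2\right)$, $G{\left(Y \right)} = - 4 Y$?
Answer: $21075$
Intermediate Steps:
$P = 0$ ($P = 0 \left(-2\right) = 0$)
$a{\left(J,I \right)} = 2 I$
$R{\left(M,Z \right)} = M + M Z^{2}$ ($R{\left(M,Z \right)} = M Z Z + M = M Z^{2} + M = M + M Z^{2}$)
$R{\left(27,G{\left(7 \right)} \right)} - a{\left(P,60 \right)} = 27 \left(1 + \left(\left(-4\right) 7\right)^{2}\right) - 2 \cdot 60 = 27 \left(1 + \left(-28\right)^{2}\right) - 120 = 27 \left(1 + 784\right) - 120 = 27 \cdot 785 - 120 = 21195 - 120 = 21075$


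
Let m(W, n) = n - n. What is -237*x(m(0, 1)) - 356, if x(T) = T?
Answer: -356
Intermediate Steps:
m(W, n) = 0
-237*x(m(0, 1)) - 356 = -237*0 - 356 = 0 - 356 = -356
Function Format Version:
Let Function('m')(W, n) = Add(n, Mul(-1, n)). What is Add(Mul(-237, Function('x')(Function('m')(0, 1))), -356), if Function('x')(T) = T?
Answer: -356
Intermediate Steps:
Function('m')(W, n) = 0
Add(Mul(-237, Function('x')(Function('m')(0, 1))), -356) = Add(Mul(-237, 0), -356) = Add(0, -356) = -356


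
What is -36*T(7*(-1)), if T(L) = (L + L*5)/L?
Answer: -216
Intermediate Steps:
T(L) = 6 (T(L) = (L + 5*L)/L = (6*L)/L = 6)
-36*T(7*(-1)) = -36*6 = -216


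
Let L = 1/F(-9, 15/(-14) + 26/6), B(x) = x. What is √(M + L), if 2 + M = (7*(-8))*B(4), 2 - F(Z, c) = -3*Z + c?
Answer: 4*I*√19904803/1187 ≈ 15.034*I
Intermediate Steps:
F(Z, c) = 2 - c + 3*Z (F(Z, c) = 2 - (-3*Z + c) = 2 - (c - 3*Z) = 2 + (-c + 3*Z) = 2 - c + 3*Z)
M = -226 (M = -2 + (7*(-8))*4 = -2 - 56*4 = -2 - 224 = -226)
L = -42/1187 (L = 1/(2 - (15/(-14) + 26/6) + 3*(-9)) = 1/(2 - (15*(-1/14) + 26*(⅙)) - 27) = 1/(2 - (-15/14 + 13/3) - 27) = 1/(2 - 1*137/42 - 27) = 1/(2 - 137/42 - 27) = 1/(-1187/42) = -42/1187 ≈ -0.035383)
√(M + L) = √(-226 - 42/1187) = √(-268304/1187) = 4*I*√19904803/1187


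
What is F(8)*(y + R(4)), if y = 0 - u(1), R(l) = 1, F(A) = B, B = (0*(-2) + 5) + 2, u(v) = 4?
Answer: -21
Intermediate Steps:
B = 7 (B = (0 + 5) + 2 = 5 + 2 = 7)
F(A) = 7
y = -4 (y = 0 - 1*4 = 0 - 4 = -4)
F(8)*(y + R(4)) = 7*(-4 + 1) = 7*(-3) = -21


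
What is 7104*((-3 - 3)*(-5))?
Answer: 213120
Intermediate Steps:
7104*((-3 - 3)*(-5)) = 7104*(-6*(-5)) = 7104*30 = 213120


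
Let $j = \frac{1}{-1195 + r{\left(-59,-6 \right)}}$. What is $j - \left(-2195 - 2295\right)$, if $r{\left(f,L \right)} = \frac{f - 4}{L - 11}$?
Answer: $\frac{90931463}{20252} \approx 4490.0$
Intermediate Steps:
$r{\left(f,L \right)} = \frac{-4 + f}{-11 + L}$
$j = - \frac{17}{20252}$ ($j = \frac{1}{-1195 + \frac{-4 - 59}{-11 - 6}} = \frac{1}{-1195 + \frac{1}{-17} \left(-63\right)} = \frac{1}{-1195 - - \frac{63}{17}} = \frac{1}{-1195 + \frac{63}{17}} = \frac{1}{- \frac{20252}{17}} = - \frac{17}{20252} \approx -0.00083942$)
$j - \left(-2195 - 2295\right) = - \frac{17}{20252} - \left(-2195 - 2295\right) = - \frac{17}{20252} - -4490 = - \frac{17}{20252} + 4490 = \frac{90931463}{20252}$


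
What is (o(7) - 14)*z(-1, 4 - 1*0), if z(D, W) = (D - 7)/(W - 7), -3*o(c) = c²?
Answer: -728/9 ≈ -80.889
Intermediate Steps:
o(c) = -c²/3
z(D, W) = (-7 + D)/(-7 + W)
(o(7) - 14)*z(-1, 4 - 1*0) = (-⅓*7² - 14)*((-7 - 1)/(-7 + (4 - 1*0))) = (-⅓*49 - 14)*(-8/(-7 + (4 + 0))) = (-49/3 - 14)*(-8/(-7 + 4)) = -91*(-8)/(3*(-3)) = -(-91)*(-8)/9 = -91/3*8/3 = -728/9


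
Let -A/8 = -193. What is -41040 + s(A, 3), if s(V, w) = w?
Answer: -41037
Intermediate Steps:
A = 1544 (A = -8*(-193) = 1544)
-41040 + s(A, 3) = -41040 + 3 = -41037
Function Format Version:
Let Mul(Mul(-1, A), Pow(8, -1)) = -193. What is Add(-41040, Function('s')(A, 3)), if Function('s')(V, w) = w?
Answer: -41037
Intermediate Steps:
A = 1544 (A = Mul(-8, -193) = 1544)
Add(-41040, Function('s')(A, 3)) = Add(-41040, 3) = -41037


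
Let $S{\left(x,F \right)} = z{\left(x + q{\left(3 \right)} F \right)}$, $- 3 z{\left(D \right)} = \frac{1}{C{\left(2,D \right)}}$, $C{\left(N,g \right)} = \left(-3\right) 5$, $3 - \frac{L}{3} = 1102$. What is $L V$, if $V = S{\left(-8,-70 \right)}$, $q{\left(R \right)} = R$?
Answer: $- \frac{1099}{15} \approx -73.267$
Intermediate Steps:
$L = -3297$ ($L = 9 - 3306 = -3297$)
$C{\left(N,g \right)} = -15$
$z{\left(D \right)} = \frac{1}{45}$ ($z{\left(D \right)} = - \frac{1}{3 \left(-15\right)} = \left(- \frac{1}{3}\right) \left(- \frac{1}{15}\right) = \frac{1}{45}$)
$S{\left(x,F \right)} = \frac{1}{45}$
$V = \frac{1}{45} \approx 0.022222$
$L V = \left(-3297\right) \frac{1}{45} = - \frac{1099}{15}$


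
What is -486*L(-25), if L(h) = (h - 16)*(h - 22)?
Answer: -936522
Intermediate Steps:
L(h) = (-22 + h)*(-16 + h) (L(h) = (-16 + h)*(-22 + h) = (-22 + h)*(-16 + h))
-486*L(-25) = -486*(352 + (-25)² - 38*(-25)) = -486*(352 + 625 + 950) = -486*1927 = -81*11562 = -936522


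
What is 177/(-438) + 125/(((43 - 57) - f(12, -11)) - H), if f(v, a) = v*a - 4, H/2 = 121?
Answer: -2533/1752 ≈ -1.4458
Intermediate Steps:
H = 242 (H = 2*121 = 242)
f(v, a) = -4 + a*v (f(v, a) = a*v - 4 = -4 + a*v)
177/(-438) + 125/(((43 - 57) - f(12, -11)) - H) = 177/(-438) + 125/(((43 - 57) - (-4 - 11*12)) - 1*242) = 177*(-1/438) + 125/((-14 - (-4 - 132)) - 242) = -59/146 + 125/((-14 - 1*(-136)) - 242) = -59/146 + 125/((-14 + 136) - 242) = -59/146 + 125/(122 - 242) = -59/146 + 125/(-120) = -59/146 + 125*(-1/120) = -59/146 - 25/24 = -2533/1752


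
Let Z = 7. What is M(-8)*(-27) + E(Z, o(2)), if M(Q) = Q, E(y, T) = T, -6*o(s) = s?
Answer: 647/3 ≈ 215.67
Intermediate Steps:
o(s) = -s/6
M(-8)*(-27) + E(Z, o(2)) = -8*(-27) - ⅙*2 = 216 - ⅓ = 647/3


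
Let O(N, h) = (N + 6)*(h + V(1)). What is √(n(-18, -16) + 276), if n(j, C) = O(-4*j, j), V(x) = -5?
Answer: I*√1518 ≈ 38.962*I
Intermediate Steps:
O(N, h) = (-5 + h)*(6 + N) (O(N, h) = (N + 6)*(h - 5) = (6 + N)*(-5 + h) = (-5 + h)*(6 + N))
n(j, C) = -30 - 4*j² + 26*j (n(j, C) = -30 - (-20)*j + 6*j + (-4*j)*j = -30 + 20*j + 6*j - 4*j² = -30 - 4*j² + 26*j)
√(n(-18, -16) + 276) = √((-30 - 4*(-18)² + 26*(-18)) + 276) = √((-30 - 4*324 - 468) + 276) = √((-30 - 1296 - 468) + 276) = √(-1794 + 276) = √(-1518) = I*√1518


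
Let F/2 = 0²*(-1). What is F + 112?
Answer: 112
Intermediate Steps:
F = 0 (F = 2*(0²*(-1)) = 2*(0*(-1)) = 2*0 = 0)
F + 112 = 0 + 112 = 112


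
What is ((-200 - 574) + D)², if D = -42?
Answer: 665856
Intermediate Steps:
((-200 - 574) + D)² = ((-200 - 574) - 42)² = (-774 - 42)² = (-816)² = 665856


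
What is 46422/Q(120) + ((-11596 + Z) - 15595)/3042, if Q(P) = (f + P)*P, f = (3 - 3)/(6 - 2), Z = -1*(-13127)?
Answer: -567647/405600 ≈ -1.3995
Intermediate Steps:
Z = 13127
f = 0 (f = 0/4 = 0*(¼) = 0)
Q(P) = P² (Q(P) = (0 + P)*P = P*P = P²)
46422/Q(120) + ((-11596 + Z) - 15595)/3042 = 46422/(120²) + ((-11596 + 13127) - 15595)/3042 = 46422/14400 + (1531 - 15595)*(1/3042) = 46422*(1/14400) - 14064*1/3042 = 2579/800 - 2344/507 = -567647/405600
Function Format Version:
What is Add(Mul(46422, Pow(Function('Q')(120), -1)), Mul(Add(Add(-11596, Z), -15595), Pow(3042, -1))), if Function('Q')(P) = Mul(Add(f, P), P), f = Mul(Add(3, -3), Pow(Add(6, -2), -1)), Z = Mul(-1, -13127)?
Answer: Rational(-567647, 405600) ≈ -1.3995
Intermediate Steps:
Z = 13127
f = 0 (f = Mul(0, Pow(4, -1)) = Mul(0, Rational(1, 4)) = 0)
Function('Q')(P) = Pow(P, 2) (Function('Q')(P) = Mul(Add(0, P), P) = Mul(P, P) = Pow(P, 2))
Add(Mul(46422, Pow(Function('Q')(120), -1)), Mul(Add(Add(-11596, Z), -15595), Pow(3042, -1))) = Add(Mul(46422, Pow(Pow(120, 2), -1)), Mul(Add(Add(-11596, 13127), -15595), Pow(3042, -1))) = Add(Mul(46422, Pow(14400, -1)), Mul(Add(1531, -15595), Rational(1, 3042))) = Add(Mul(46422, Rational(1, 14400)), Mul(-14064, Rational(1, 3042))) = Add(Rational(2579, 800), Rational(-2344, 507)) = Rational(-567647, 405600)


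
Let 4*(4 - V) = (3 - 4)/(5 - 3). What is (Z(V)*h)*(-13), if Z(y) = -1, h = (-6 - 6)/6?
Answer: -26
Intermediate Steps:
h = -2 (h = -12*⅙ = -2)
V = 33/8 (V = 4 - (3 - 4)/(4*(5 - 3)) = 4 - (-1)/(4*2) = 4 - ¼*(-½) = 4 + ⅛ = 33/8 ≈ 4.1250)
(Z(V)*h)*(-13) = -1*(-2)*(-13) = 2*(-13) = -26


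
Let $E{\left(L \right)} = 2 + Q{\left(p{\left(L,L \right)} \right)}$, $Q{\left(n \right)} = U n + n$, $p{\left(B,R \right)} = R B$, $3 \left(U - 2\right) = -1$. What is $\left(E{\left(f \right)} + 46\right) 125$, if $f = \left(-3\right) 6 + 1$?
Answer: $\frac{307000}{3} \approx 1.0233 \cdot 10^{5}$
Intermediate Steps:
$U = \frac{5}{3}$ ($U = 2 + \frac{1}{3} \left(-1\right) = 2 - \frac{1}{3} = \frac{5}{3} \approx 1.6667$)
$p{\left(B,R \right)} = B R$
$f = -17$ ($f = -18 + 1 = -17$)
$Q{\left(n \right)} = \frac{8 n}{3}$ ($Q{\left(n \right)} = \frac{5 n}{3} + n = \frac{8 n}{3}$)
$E{\left(L \right)} = 2 + \frac{8 L^{2}}{3}$ ($E{\left(L \right)} = 2 + \frac{8 L L}{3} = 2 + \frac{8 L^{2}}{3}$)
$\left(E{\left(f \right)} + 46\right) 125 = \left(\left(2 + \frac{8 \left(-17\right)^{2}}{3}\right) + 46\right) 125 = \left(\left(2 + \frac{8}{3} \cdot 289\right) + 46\right) 125 = \left(\left(2 + \frac{2312}{3}\right) + 46\right) 125 = \left(\frac{2318}{3} + 46\right) 125 = \frac{2456}{3} \cdot 125 = \frac{307000}{3}$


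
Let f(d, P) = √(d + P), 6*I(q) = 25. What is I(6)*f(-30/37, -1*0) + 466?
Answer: 466 + 25*I*√1110/222 ≈ 466.0 + 3.7519*I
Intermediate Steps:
I(q) = 25/6 (I(q) = (⅙)*25 = 25/6)
f(d, P) = √(P + d)
I(6)*f(-30/37, -1*0) + 466 = 25*√(-1*0 - 30/37)/6 + 466 = 25*√(0 - 30*1/37)/6 + 466 = 25*√(0 - 30/37)/6 + 466 = 25*√(-30/37)/6 + 466 = 25*(I*√1110/37)/6 + 466 = 25*I*√1110/222 + 466 = 466 + 25*I*√1110/222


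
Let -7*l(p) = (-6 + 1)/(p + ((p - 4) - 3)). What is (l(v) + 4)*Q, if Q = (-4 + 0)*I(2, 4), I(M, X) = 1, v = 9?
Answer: -1252/77 ≈ -16.260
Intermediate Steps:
Q = -4 (Q = (-4 + 0)*1 = -4*1 = -4)
l(p) = 5/(7*(-7 + 2*p)) (l(p) = -(-6 + 1)/(7*(p + ((p - 4) - 3))) = -(-5)/(7*(p + ((-4 + p) - 3))) = -(-5)/(7*(p + (-7 + p))) = -(-5)/(7*(-7 + 2*p)) = 5/(7*(-7 + 2*p)))
(l(v) + 4)*Q = (5/(7*(-7 + 2*9)) + 4)*(-4) = (5/(7*(-7 + 18)) + 4)*(-4) = ((5/7)/11 + 4)*(-4) = ((5/7)*(1/11) + 4)*(-4) = (5/77 + 4)*(-4) = (313/77)*(-4) = -1252/77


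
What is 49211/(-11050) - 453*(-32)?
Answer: 160131589/11050 ≈ 14492.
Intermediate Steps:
49211/(-11050) - 453*(-32) = 49211*(-1/11050) + 14496 = -49211/11050 + 14496 = 160131589/11050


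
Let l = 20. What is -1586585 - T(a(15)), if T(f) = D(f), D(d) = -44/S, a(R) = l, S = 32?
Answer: -12692669/8 ≈ -1.5866e+6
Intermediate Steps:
a(R) = 20
D(d) = -11/8 (D(d) = -44/32 = -44*1/32 = -11/8)
T(f) = -11/8
-1586585 - T(a(15)) = -1586585 - 1*(-11/8) = -1586585 + 11/8 = -12692669/8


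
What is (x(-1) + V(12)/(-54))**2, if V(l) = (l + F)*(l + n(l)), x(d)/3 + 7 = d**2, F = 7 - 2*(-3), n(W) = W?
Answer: 68644/81 ≈ 847.46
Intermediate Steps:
F = 13 (F = 7 + 6 = 13)
x(d) = -21 + 3*d**2
V(l) = 2*l*(13 + l) (V(l) = (l + 13)*(l + l) = (13 + l)*(2*l) = 2*l*(13 + l))
(x(-1) + V(12)/(-54))**2 = ((-21 + 3*(-1)**2) + (2*12*(13 + 12))/(-54))**2 = ((-21 + 3*1) + (2*12*25)*(-1/54))**2 = ((-21 + 3) + 600*(-1/54))**2 = (-18 - 100/9)**2 = (-262/9)**2 = 68644/81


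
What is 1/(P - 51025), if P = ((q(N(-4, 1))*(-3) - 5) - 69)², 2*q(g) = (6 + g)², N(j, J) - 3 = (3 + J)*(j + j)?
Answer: 4/2806125 ≈ 1.4255e-6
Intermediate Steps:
N(j, J) = 3 + 2*j*(3 + J) (N(j, J) = 3 + (3 + J)*(j + j) = 3 + (3 + J)*(2*j) = 3 + 2*j*(3 + J))
q(g) = (6 + g)²/2
P = 3010225/4 (P = ((((6 + (3 + 6*(-4) + 2*1*(-4)))²/2)*(-3) - 5) - 69)² = ((((6 + (3 - 24 - 8))²/2)*(-3) - 5) - 69)² = ((((6 - 29)²/2)*(-3) - 5) - 69)² = ((((½)*(-23)²)*(-3) - 5) - 69)² = ((((½)*529)*(-3) - 5) - 69)² = (((529/2)*(-3) - 5) - 69)² = ((-1587/2 - 5) - 69)² = (-1597/2 - 69)² = (-1735/2)² = 3010225/4 ≈ 7.5256e+5)
1/(P - 51025) = 1/(3010225/4 - 51025) = 1/(2806125/4) = 4/2806125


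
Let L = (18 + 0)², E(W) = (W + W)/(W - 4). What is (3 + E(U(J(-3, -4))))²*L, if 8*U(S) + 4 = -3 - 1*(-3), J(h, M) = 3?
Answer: 3364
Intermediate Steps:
U(S) = -½ (U(S) = -½ + (-3 - 1*(-3))/8 = -½ + (-3 + 3)/8 = -½ + (⅛)*0 = -½ + 0 = -½)
E(W) = 2*W/(-4 + W) (E(W) = (2*W)/(-4 + W) = 2*W/(-4 + W))
L = 324 (L = 18² = 324)
(3 + E(U(J(-3, -4))))²*L = (3 + 2*(-½)/(-4 - ½))²*324 = (3 + 2*(-½)/(-9/2))²*324 = (3 + 2*(-½)*(-2/9))²*324 = (3 + 2/9)²*324 = (29/9)²*324 = (841/81)*324 = 3364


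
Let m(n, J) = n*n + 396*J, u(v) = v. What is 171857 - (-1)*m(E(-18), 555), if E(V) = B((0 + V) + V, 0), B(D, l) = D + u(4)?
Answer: 392661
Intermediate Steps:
B(D, l) = 4 + D (B(D, l) = D + 4 = 4 + D)
E(V) = 4 + 2*V (E(V) = 4 + ((0 + V) + V) = 4 + (V + V) = 4 + 2*V)
m(n, J) = n² + 396*J
171857 - (-1)*m(E(-18), 555) = 171857 - (-1)*((4 + 2*(-18))² + 396*555) = 171857 - (-1)*((4 - 36)² + 219780) = 171857 - (-1)*((-32)² + 219780) = 171857 - (-1)*(1024 + 219780) = 171857 - (-1)*220804 = 171857 - 1*(-220804) = 171857 + 220804 = 392661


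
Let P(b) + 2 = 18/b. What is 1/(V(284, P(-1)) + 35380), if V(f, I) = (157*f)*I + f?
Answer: -1/856096 ≈ -1.1681e-6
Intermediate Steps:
P(b) = -2 + 18/b
V(f, I) = f + 157*I*f (V(f, I) = 157*I*f + f = f + 157*I*f)
1/(V(284, P(-1)) + 35380) = 1/(284*(1 + 157*(-2 + 18/(-1))) + 35380) = 1/(284*(1 + 157*(-2 + 18*(-1))) + 35380) = 1/(284*(1 + 157*(-2 - 18)) + 35380) = 1/(284*(1 + 157*(-20)) + 35380) = 1/(284*(1 - 3140) + 35380) = 1/(284*(-3139) + 35380) = 1/(-891476 + 35380) = 1/(-856096) = -1/856096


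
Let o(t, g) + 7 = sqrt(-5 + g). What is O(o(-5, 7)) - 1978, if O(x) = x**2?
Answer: -1978 + (7 - sqrt(2))**2 ≈ -1946.8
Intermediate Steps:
o(t, g) = -7 + sqrt(-5 + g)
O(o(-5, 7)) - 1978 = (-7 + sqrt(-5 + 7))**2 - 1978 = (-7 + sqrt(2))**2 - 1978 = -1978 + (-7 + sqrt(2))**2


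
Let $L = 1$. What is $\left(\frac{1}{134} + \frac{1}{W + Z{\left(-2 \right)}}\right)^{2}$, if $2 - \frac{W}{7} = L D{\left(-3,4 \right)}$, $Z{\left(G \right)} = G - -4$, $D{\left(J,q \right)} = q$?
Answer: $\frac{3721}{646416} \approx 0.0057564$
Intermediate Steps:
$Z{\left(G \right)} = 4 + G$ ($Z{\left(G \right)} = G + 4 = 4 + G$)
$W = -14$ ($W = 14 - 7 \cdot 1 \cdot 4 = 14 - 28 = -14$)
$\left(\frac{1}{134} + \frac{1}{W + Z{\left(-2 \right)}}\right)^{2} = \left(\frac{1}{134} + \frac{1}{-14 + \left(4 - 2\right)}\right)^{2} = \left(\frac{1}{134} + \frac{1}{-14 + 2}\right)^{2} = \left(\frac{1}{134} + \frac{1}{-12}\right)^{2} = \left(\frac{1}{134} - \frac{1}{12}\right)^{2} = \left(- \frac{61}{804}\right)^{2} = \frac{3721}{646416}$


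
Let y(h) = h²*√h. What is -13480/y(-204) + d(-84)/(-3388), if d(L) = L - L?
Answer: 1685*I*√51/530604 ≈ 0.022678*I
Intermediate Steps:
y(h) = h^(5/2)
d(L) = 0
-13480/y(-204) + d(-84)/(-3388) = -13480*(-I*√51/4244832) + 0/(-3388) = -13480*(-I*√51/4244832) + 0*(-1/3388) = -(-1685)*I*√51/530604 + 0 = 1685*I*√51/530604 + 0 = 1685*I*√51/530604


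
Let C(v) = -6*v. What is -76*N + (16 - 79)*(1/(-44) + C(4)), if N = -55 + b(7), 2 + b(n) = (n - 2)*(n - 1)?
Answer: 156879/44 ≈ 3565.4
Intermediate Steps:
b(n) = -2 + (-1 + n)*(-2 + n) (b(n) = -2 + (n - 2)*(n - 1) = -2 + (-2 + n)*(-1 + n) = -2 + (-1 + n)*(-2 + n))
N = -27 (N = -55 + 7*(-3 + 7) = -55 + 7*4 = -55 + 28 = -27)
-76*N + (16 - 79)*(1/(-44) + C(4)) = -76*(-27) + (16 - 79)*(1/(-44) - 6*4) = 2052 - 63*(-1/44 - 24) = 2052 - 63*(-1057/44) = 2052 + 66591/44 = 156879/44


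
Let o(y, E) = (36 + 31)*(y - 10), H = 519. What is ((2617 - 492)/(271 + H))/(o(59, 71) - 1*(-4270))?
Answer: 425/1193374 ≈ 0.00035613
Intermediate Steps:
o(y, E) = -670 + 67*y (o(y, E) = 67*(-10 + y) = -670 + 67*y)
((2617 - 492)/(271 + H))/(o(59, 71) - 1*(-4270)) = ((2617 - 492)/(271 + 519))/((-670 + 67*59) - 1*(-4270)) = (2125/790)/((-670 + 3953) + 4270) = (2125*(1/790))/(3283 + 4270) = (425/158)/7553 = (425/158)*(1/7553) = 425/1193374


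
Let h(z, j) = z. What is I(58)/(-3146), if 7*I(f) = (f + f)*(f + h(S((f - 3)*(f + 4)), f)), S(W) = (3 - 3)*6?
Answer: -3364/11011 ≈ -0.30551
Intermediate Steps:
S(W) = 0 (S(W) = 0*6 = 0)
I(f) = 2*f²/7 (I(f) = ((f + f)*(f + 0))/7 = ((2*f)*f)/7 = (2*f²)/7 = 2*f²/7)
I(58)/(-3146) = ((2/7)*58²)/(-3146) = ((2/7)*3364)*(-1/3146) = (6728/7)*(-1/3146) = -3364/11011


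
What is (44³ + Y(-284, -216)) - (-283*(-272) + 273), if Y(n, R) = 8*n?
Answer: 5663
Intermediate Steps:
(44³ + Y(-284, -216)) - (-283*(-272) + 273) = (44³ + 8*(-284)) - (-283*(-272) + 273) = (85184 - 2272) - (76976 + 273) = 82912 - 1*77249 = 82912 - 77249 = 5663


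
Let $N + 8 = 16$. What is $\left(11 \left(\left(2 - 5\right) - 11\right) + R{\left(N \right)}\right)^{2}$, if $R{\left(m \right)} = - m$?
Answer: $26244$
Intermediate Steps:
$N = 8$ ($N = -8 + 16 = 8$)
$\left(11 \left(\left(2 - 5\right) - 11\right) + R{\left(N \right)}\right)^{2} = \left(11 \left(\left(2 - 5\right) - 11\right) - 8\right)^{2} = \left(11 \left(-3 - 11\right) - 8\right)^{2} = \left(11 \left(-14\right) - 8\right)^{2} = \left(-154 - 8\right)^{2} = \left(-162\right)^{2} = 26244$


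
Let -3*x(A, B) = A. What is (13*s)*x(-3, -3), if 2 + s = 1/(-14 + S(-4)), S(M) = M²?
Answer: -39/2 ≈ -19.500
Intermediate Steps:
x(A, B) = -A/3
s = -3/2 (s = -2 + 1/(-14 + (-4)²) = -2 + 1/(-14 + 16) = -2 + 1/2 = -2 + ½ = -3/2 ≈ -1.5000)
(13*s)*x(-3, -3) = (13*(-3/2))*(-⅓*(-3)) = -39/2*1 = -39/2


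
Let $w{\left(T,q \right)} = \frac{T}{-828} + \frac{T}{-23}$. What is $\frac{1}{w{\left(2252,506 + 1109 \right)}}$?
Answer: $- \frac{207}{20831} \approx -0.0099371$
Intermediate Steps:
$w{\left(T,q \right)} = - \frac{37 T}{828}$ ($w{\left(T,q \right)} = T \left(- \frac{1}{828}\right) + T \left(- \frac{1}{23}\right) = - \frac{T}{828} - \frac{T}{23} = - \frac{37 T}{828}$)
$\frac{1}{w{\left(2252,506 + 1109 \right)}} = \frac{1}{\left(- \frac{37}{828}\right) 2252} = \frac{1}{- \frac{20831}{207}} = - \frac{207}{20831}$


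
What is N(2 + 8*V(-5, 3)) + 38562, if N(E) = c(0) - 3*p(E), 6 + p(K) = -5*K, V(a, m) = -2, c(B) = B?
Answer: 38370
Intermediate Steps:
p(K) = -6 - 5*K
N(E) = 18 + 15*E (N(E) = 0 - 3*(-6 - 5*E) = 0 + (18 + 15*E) = 18 + 15*E)
N(2 + 8*V(-5, 3)) + 38562 = (18 + 15*(2 + 8*(-2))) + 38562 = (18 + 15*(2 - 16)) + 38562 = (18 + 15*(-14)) + 38562 = (18 - 210) + 38562 = -192 + 38562 = 38370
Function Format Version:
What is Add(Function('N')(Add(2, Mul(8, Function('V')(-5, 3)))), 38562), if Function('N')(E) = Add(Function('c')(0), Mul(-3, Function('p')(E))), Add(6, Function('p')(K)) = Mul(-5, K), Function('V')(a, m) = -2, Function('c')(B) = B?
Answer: 38370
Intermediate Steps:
Function('p')(K) = Add(-6, Mul(-5, K))
Function('N')(E) = Add(18, Mul(15, E)) (Function('N')(E) = Add(0, Mul(-3, Add(-6, Mul(-5, E)))) = Add(0, Add(18, Mul(15, E))) = Add(18, Mul(15, E)))
Add(Function('N')(Add(2, Mul(8, Function('V')(-5, 3)))), 38562) = Add(Add(18, Mul(15, Add(2, Mul(8, -2)))), 38562) = Add(Add(18, Mul(15, Add(2, -16))), 38562) = Add(Add(18, Mul(15, -14)), 38562) = Add(Add(18, -210), 38562) = Add(-192, 38562) = 38370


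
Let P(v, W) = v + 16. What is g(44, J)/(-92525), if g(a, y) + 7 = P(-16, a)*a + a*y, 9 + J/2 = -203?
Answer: 18663/92525 ≈ 0.20171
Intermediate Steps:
J = -424 (J = -18 + 2*(-203) = -18 - 406 = -424)
P(v, W) = 16 + v
g(a, y) = -7 + a*y (g(a, y) = -7 + ((16 - 16)*a + a*y) = -7 + (0*a + a*y) = -7 + (0 + a*y) = -7 + a*y)
g(44, J)/(-92525) = (-7 + 44*(-424))/(-92525) = (-7 - 18656)*(-1/92525) = -18663*(-1/92525) = 18663/92525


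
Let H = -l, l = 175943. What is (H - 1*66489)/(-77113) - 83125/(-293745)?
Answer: 15524641193/4530311637 ≈ 3.4268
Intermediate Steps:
H = -175943 (H = -1*175943 = -175943)
(H - 1*66489)/(-77113) - 83125/(-293745) = (-175943 - 1*66489)/(-77113) - 83125/(-293745) = (-175943 - 66489)*(-1/77113) - 83125*(-1/293745) = -242432*(-1/77113) + 16625/58749 = 242432/77113 + 16625/58749 = 15524641193/4530311637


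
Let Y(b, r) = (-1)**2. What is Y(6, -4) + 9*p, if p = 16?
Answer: 145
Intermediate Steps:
Y(b, r) = 1
Y(6, -4) + 9*p = 1 + 9*16 = 1 + 144 = 145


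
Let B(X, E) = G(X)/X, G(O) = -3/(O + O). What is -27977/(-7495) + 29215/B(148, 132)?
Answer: -9592481062469/22485 ≈ -4.2662e+8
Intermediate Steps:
G(O) = -3/(2*O) (G(O) = -3*1/(2*O) = -3/(2*O))
B(X, E) = -3/(2*X**2) (B(X, E) = (-3/(2*X))/X = -3/(2*X**2))
-27977/(-7495) + 29215/B(148, 132) = -27977/(-7495) + 29215/((-3/2/148**2)) = -27977*(-1/7495) + 29215/((-3/2*1/21904)) = 27977/7495 + 29215/(-3/43808) = 27977/7495 + 29215*(-43808/3) = 27977/7495 - 1279850720/3 = -9592481062469/22485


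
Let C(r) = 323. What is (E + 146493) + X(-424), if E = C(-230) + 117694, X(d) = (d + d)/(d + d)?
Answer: 264511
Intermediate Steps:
X(d) = 1 (X(d) = (2*d)/((2*d)) = (2*d)*(1/(2*d)) = 1)
E = 118017 (E = 323 + 117694 = 118017)
(E + 146493) + X(-424) = (118017 + 146493) + 1 = 264510 + 1 = 264511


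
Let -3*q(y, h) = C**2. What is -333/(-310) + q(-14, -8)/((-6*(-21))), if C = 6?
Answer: 6373/6510 ≈ 0.97896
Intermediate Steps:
q(y, h) = -12 (q(y, h) = -1/3*6**2 = -1/3*36 = -12)
-333/(-310) + q(-14, -8)/((-6*(-21))) = -333/(-310) - 12/((-6*(-21))) = -333*(-1/310) - 12/126 = 333/310 - 12*1/126 = 333/310 - 2/21 = 6373/6510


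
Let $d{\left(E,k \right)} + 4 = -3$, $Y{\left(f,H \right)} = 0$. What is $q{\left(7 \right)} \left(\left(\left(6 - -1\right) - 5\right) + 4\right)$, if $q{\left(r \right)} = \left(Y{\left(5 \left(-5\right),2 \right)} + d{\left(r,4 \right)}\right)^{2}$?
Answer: $294$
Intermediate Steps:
$d{\left(E,k \right)} = -7$ ($d{\left(E,k \right)} = -4 - 3 = -7$)
$q{\left(r \right)} = 49$ ($q{\left(r \right)} = \left(0 - 7\right)^{2} = \left(-7\right)^{2} = 49$)
$q{\left(7 \right)} \left(\left(\left(6 - -1\right) - 5\right) + 4\right) = 49 \left(\left(\left(6 - -1\right) - 5\right) + 4\right) = 49 \left(\left(\left(6 + 1\right) - 5\right) + 4\right) = 49 \left(\left(7 - 5\right) + 4\right) = 49 \left(2 + 4\right) = 49 \cdot 6 = 294$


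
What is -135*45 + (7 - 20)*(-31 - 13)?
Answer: -5503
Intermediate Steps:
-135*45 + (7 - 20)*(-31 - 13) = -6075 - 13*(-44) = -6075 + 572 = -5503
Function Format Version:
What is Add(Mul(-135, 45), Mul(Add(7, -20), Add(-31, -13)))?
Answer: -5503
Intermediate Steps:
Add(Mul(-135, 45), Mul(Add(7, -20), Add(-31, -13))) = Add(-6075, Mul(-13, -44)) = Add(-6075, 572) = -5503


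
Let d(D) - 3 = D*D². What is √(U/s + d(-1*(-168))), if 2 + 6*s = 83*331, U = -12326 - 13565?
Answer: √397588697903341/9157 ≈ 2177.5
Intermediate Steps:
d(D) = 3 + D³ (d(D) = 3 + D*D² = 3 + D³)
U = -25891
s = 9157/2 (s = -⅓ + (83*331)/6 = -⅓ + (⅙)*27473 = -⅓ + 27473/6 = 9157/2 ≈ 4578.5)
√(U/s + d(-1*(-168))) = √(-25891/9157/2 + (3 + (-1*(-168))³)) = √(-25891*2/9157 + (3 + 168³)) = √(-51782/9157 + (3 + 4741632)) = √(-51782/9157 + 4741635) = √(43419099913/9157) = √397588697903341/9157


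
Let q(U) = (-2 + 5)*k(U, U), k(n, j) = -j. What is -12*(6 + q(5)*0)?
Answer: -72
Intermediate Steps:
q(U) = -3*U (q(U) = (-2 + 5)*(-U) = 3*(-U) = -3*U)
-12*(6 + q(5)*0) = -12*(6 - 3*5*0) = -12*(6 - 15*0) = -12*(6 + 0) = -12*6 = -72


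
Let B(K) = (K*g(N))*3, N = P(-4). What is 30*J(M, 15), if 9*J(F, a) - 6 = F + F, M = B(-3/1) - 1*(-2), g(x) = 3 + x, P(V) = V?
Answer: 280/3 ≈ 93.333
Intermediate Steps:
N = -4
B(K) = -3*K (B(K) = (K*(3 - 4))*3 = (K*(-1))*3 = -K*3 = -3*K)
M = 11 (M = -(-9)/1 - 1*(-2) = -(-9) + 2 = -3*(-3) + 2 = 9 + 2 = 11)
J(F, a) = ⅔ + 2*F/9 (J(F, a) = ⅔ + (F + F)/9 = ⅔ + (2*F)/9 = ⅔ + 2*F/9)
30*J(M, 15) = 30*(⅔ + (2/9)*11) = 30*(⅔ + 22/9) = 30*(28/9) = 280/3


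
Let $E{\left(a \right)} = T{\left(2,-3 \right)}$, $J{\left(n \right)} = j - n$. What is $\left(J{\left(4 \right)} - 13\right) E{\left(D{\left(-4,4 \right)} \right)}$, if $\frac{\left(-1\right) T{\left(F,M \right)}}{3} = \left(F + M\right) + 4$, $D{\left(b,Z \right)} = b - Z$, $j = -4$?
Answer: $189$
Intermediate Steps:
$J{\left(n \right)} = -4 - n$
$T{\left(F,M \right)} = -12 - 3 F - 3 M$ ($T{\left(F,M \right)} = - 3 \left(\left(F + M\right) + 4\right) = - 3 \left(4 + F + M\right) = -12 - 3 F - 3 M$)
$E{\left(a \right)} = -9$ ($E{\left(a \right)} = -12 - 6 - -9 = -12 - 6 + 9 = -9$)
$\left(J{\left(4 \right)} - 13\right) E{\left(D{\left(-4,4 \right)} \right)} = \left(\left(-4 - 4\right) - 13\right) \left(-9\right) = \left(-8 - 13\right) \left(-9\right) = \left(-21\right) \left(-9\right) = 189$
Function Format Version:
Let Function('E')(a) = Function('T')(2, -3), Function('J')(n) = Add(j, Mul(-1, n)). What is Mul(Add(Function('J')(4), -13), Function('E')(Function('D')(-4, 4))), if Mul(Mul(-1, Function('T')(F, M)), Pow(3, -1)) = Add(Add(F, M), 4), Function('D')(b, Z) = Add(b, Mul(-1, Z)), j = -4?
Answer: 189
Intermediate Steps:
Function('J')(n) = Add(-4, Mul(-1, n))
Function('T')(F, M) = Add(-12, Mul(-3, F), Mul(-3, M)) (Function('T')(F, M) = Mul(-3, Add(Add(F, M), 4)) = Mul(-3, Add(4, F, M)) = Add(-12, Mul(-3, F), Mul(-3, M)))
Function('E')(a) = -9 (Function('E')(a) = Add(-12, Mul(-3, 2), Mul(-3, -3)) = Add(-12, -6, 9) = -9)
Mul(Add(Function('J')(4), -13), Function('E')(Function('D')(-4, 4))) = Mul(Add(Add(-4, Mul(-1, 4)), -13), -9) = Mul(Add(Add(-4, -4), -13), -9) = Mul(Add(-8, -13), -9) = Mul(-21, -9) = 189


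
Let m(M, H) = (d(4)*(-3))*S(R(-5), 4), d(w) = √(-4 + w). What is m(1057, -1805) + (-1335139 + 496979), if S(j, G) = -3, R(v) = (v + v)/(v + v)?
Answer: -838160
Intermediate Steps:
R(v) = 1 (R(v) = (2*v)/((2*v)) = (2*v)*(1/(2*v)) = 1)
m(M, H) = 0 (m(M, H) = (√(-4 + 4)*(-3))*(-3) = (√0*(-3))*(-3) = (0*(-3))*(-3) = 0*(-3) = 0)
m(1057, -1805) + (-1335139 + 496979) = 0 + (-1335139 + 496979) = 0 - 838160 = -838160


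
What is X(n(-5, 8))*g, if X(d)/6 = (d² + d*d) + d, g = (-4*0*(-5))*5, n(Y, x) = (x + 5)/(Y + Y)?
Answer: 0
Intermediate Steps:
n(Y, x) = (5 + x)/(2*Y) (n(Y, x) = (5 + x)/((2*Y)) = (5 + x)*(1/(2*Y)) = (5 + x)/(2*Y))
g = 0 (g = (0*(-5))*5 = 0*5 = 0)
X(d) = 6*d + 12*d² (X(d) = 6*((d² + d*d) + d) = 6*((d² + d²) + d) = 6*(2*d² + d) = 6*(d + 2*d²) = 6*d + 12*d²)
X(n(-5, 8))*g = (6*((½)*(5 + 8)/(-5))*(1 + 2*((½)*(5 + 8)/(-5))))*0 = (6*((½)*(-⅕)*13)*(1 + 2*((½)*(-⅕)*13)))*0 = (6*(-13/10)*(1 + 2*(-13/10)))*0 = (6*(-13/10)*(1 - 13/5))*0 = (6*(-13/10)*(-8/5))*0 = (312/25)*0 = 0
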